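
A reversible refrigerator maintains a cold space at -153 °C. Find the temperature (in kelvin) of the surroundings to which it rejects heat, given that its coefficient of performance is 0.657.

T_C = -153 °C → -153 + 273.15 = 120.15 K.
COP_R = T_C/(T_H − T_C) ⇒ T_H = T_C·(1 + 1/COP_R) = 120.15 × (1 + 1/0.657) = 303.0 K.

T_H ≈ 303.0 K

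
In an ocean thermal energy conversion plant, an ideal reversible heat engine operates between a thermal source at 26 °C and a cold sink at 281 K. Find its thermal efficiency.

T_H = 26 °C → 26 + 273.15 = 299.15 K.
For a reversible engine, η = 1 − T_C/T_H = 1 − 281.00/299.15 = 0.0607.

η ≈ 0.0607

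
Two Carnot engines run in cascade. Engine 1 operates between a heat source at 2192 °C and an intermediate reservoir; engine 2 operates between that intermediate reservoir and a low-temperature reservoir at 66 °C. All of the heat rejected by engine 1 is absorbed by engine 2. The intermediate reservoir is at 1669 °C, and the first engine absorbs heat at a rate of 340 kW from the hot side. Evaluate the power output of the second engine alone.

T_H = 2192 °C → 2192 + 273.15 = 2465.15 K.
T_C = 66 °C → 66 + 273.15 = 339.15 K.
T_m = 1669 °C → 1669 + 273.15 = 1942.15 K.
Heat entering the second stage: Q_m = Q_H·(T_m/T_H) = 340 × 1942.15/2465.15 = 268 kW.
Second-stage efficiency η₂ = 1 − T_C/T_m = 1 − 339.15/1942.15 = 0.8254, so W₂ = η₂·Q_m = 221 kW.

Ẇ₂ ≈ 221 kW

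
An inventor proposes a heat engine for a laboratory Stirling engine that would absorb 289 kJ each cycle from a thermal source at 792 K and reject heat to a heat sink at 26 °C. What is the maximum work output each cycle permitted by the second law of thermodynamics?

W_max ≈ 180 kJ

T_C = 26 °C → 26 + 273.15 = 299.15 K.
By the Carnot theorem, η_max = 1 − T_C/T_H = 1 − 299.15/792.00 = 0.6223.
W_max = η_max · Q_H = 0.6223 × 289 = 180 kJ.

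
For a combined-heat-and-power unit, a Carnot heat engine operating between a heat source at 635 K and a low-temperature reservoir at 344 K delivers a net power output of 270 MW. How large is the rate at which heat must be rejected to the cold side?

Since the cycle is reversible, η = 1 − T_C/T_H = 1 − 344.00/635.00 = 0.4583.
Since Q_C/Q_H = T_C/T_H and Q_H = W/η, Q_C = W·T_C/(T_H − T_C) = 270 × 344.00/291.00 = 319 MW.

Q̇_C ≈ 319 MW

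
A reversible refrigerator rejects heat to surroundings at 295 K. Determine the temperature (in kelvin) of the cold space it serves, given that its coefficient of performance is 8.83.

COP_R = T_C/(T_H − T_C) ⇒ T_C = T_H·COP_R/(1 + COP_R) = 295.00 × 8.83/(1 + 8.83) = 265 K.

T_C ≈ 265 K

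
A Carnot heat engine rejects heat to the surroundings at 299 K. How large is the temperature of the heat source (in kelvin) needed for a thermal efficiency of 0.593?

From η = 1 − T_C/T_H, solving for T_H gives T_H = T_C/(1 − η) = 299.00/(1 − 0.593) = 734.6 K.

T_H ≈ 734.6 K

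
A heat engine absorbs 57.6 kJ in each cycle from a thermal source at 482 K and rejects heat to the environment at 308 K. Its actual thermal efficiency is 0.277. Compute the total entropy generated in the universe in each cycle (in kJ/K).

ΔS_univ ≈ 0.0157 kJ/K

W = η·Q_H = 0.277 × 57.6 = 15.96 kJ, so Q_C = Q_H − W = 41.64 kJ.
The hot reservoir loses entropy Q_H/T_H = 57.6/482.00 = 0.1195 kJ/K; the cold reservoir gains Q_C/T_C = 41.64/308.00 = 0.1352 kJ/K.
ΔS_univ = −Q_H/T_H + Q_C/T_C = 0.0157 kJ/K (> 0, since η = 0.277 < η_Carnot = 0.361).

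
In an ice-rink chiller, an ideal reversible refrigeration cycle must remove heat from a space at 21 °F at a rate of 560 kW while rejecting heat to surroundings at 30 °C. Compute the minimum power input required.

T_H = 30 °C → 30 + 273.15 = 303.15 K.
T_C = 21 °F → (21 − 32) × 5/9 = -6.11 °C = 267.04 K.
For a reversible refrigerator, COP_R = T_C/(T_H − T_C) = 267.04/36.11 = 7.3949.
W = Q_C/COP_R = 560/7.3949 = 75.73 kW.

Ẇ_in ≈ 75.73 kW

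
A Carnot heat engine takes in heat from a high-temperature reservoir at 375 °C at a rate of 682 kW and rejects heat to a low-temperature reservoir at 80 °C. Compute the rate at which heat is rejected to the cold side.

T_H = 375 °C → 375 + 273.15 = 648.15 K.
T_C = 80 °C → 80 + 273.15 = 353.15 K.
The Carnot efficiency is η = 1 − T_C/T_H = 1 − 353.15/648.15 = 0.4551.
For a reversible cycle Q_C/Q_H = T_C/T_H, so Q_C = 682 × 353.15/648.15 = 371.6 kW.

Q̇_C ≈ 371.6 kW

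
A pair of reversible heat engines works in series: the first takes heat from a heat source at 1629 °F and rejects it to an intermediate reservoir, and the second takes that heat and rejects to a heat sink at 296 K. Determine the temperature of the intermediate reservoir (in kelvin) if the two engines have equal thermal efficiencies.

T_m ≈ 586 K

T_H = 1629 °F → (1629 − 32) × 5/9 = 887.22 °C = 1160.37 K.
Equal efficiencies require 1 − T_m/T_H = 1 − T_C/T_m, i.e. T_m/T_H = T_C/T_m, so T_m = √(T_H·T_C) = √(1160.37 × 296.00) = 586 K.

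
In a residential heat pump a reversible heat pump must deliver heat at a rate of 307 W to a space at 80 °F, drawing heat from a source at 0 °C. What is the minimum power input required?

Ẇ_in ≈ 27.31 W

T_H = 80 °F → (80 − 32) × 5/9 = 26.67 °C = 299.82 K.
T_C = 0 °C → 0 + 273.15 = 273.15 K.
Reversible heating COP: COP_HP = T_H/(T_H − T_C) = 299.82/26.67 = 11.2431.
W = Q_H/COP_HP = 307/11.2431 = 27.31 W.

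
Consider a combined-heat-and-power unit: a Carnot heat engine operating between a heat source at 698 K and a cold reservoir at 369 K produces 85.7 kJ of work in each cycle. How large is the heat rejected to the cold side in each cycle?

Since the cycle is reversible, η = 1 − T_C/T_H = 1 − 369.00/698.00 = 0.4713.
Since Q_C/Q_H = T_C/T_H and Q_H = W/η, Q_C = W·T_C/(T_H − T_C) = 85.7 × 369.00/329.00 = 96.12 kJ.

Q_C ≈ 96.12 kJ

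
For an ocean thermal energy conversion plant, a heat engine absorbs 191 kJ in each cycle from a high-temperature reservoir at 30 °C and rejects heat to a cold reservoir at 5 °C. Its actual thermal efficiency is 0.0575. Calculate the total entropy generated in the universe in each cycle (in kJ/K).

ΔS_univ ≈ 0.01714 kJ/K

T_H = 30 °C → 30 + 273.15 = 303.15 K.
T_C = 5 °C → 5 + 273.15 = 278.15 K.
W = η·Q_H = 0.0575 × 191 = 10.98 kJ, so Q_C = Q_H − W = 180.0 kJ.
Entropy balance on the reservoirs: −Q_H/T_H = -0.6301 kJ/K, +Q_C/T_C = 0.6472 kJ/K.
ΔS_univ = −Q_H/T_H + Q_C/T_C = 0.01714 kJ/K (> 0, since η = 0.0575 < η_Carnot = 0.082).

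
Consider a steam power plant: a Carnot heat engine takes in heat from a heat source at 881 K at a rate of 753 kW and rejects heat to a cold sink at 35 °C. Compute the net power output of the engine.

T_C = 35 °C → 35 + 273.15 = 308.15 K.
For a reversible engine, η = 1 − T_C/T_H = 1 − 308.15/881.00 = 0.6502.
W = η·Q_H = 0.6502 × 753 = 490 kW.

Ẇ ≈ 490 kW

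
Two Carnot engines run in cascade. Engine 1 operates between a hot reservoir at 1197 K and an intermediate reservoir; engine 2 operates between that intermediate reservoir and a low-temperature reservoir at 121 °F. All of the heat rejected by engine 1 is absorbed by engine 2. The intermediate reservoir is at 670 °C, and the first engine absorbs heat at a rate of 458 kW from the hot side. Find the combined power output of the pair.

T_C = 121 °F → (121 − 32) × 5/9 = 49.44 °C = 322.59 K.
Two reversible stages in series are equivalent to a single Carnot engine between T_H and T_C, so η_total = 1 − T_C/T_H = 1 − 322.59/1197.00 = 0.7305.
W_total = η_total · Q_H = 0.7305 × 458 = 335 kW.

Ẇ_total ≈ 335 kW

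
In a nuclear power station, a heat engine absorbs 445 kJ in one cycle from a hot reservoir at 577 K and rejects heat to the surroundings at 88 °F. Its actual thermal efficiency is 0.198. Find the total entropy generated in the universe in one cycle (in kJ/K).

T_C = 88 °F → (88 − 32) × 5/9 = 31.11 °C = 304.26 K.
W = η·Q_H = 0.198 × 445 = 88.11 kJ, so Q_C = Q_H − W = 356.9 kJ.
Reservoir entropy changes: ΔS_H = −Q_H/T_H = −445/577.00 = -0.7712 kJ/K and ΔS_C = +Q_C/T_C = 356.9/304.26 = 1.173 kJ/K.
ΔS_univ = −Q_H/T_H + Q_C/T_C = 0.402 kJ/K (> 0, since η = 0.198 < η_Carnot = 0.473).

ΔS_univ ≈ 0.402 kJ/K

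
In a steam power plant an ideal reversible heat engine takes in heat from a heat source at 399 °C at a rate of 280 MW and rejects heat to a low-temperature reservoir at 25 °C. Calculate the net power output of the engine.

T_H = 399 °C → 399 + 273.15 = 672.15 K.
T_C = 25 °C → 25 + 273.15 = 298.15 K.
Carnot efficiency: η = 1 − T_C/T_H = 1 − 298.15/672.15 = 0.5564.
W = η·Q_H = 0.5564 × 280 = 156 MW.

Ẇ ≈ 156 MW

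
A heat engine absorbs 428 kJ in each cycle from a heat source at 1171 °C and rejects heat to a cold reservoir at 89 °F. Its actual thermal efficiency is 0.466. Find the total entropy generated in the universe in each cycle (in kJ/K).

ΔS_univ ≈ 0.453 kJ/K

T_H = 1171 °C → 1171 + 273.15 = 1444.15 K.
T_C = 89 °F → (89 − 32) × 5/9 = 31.67 °C = 304.82 K.
W = η·Q_H = 0.466 × 428 = 199.4 kJ, so Q_C = Q_H − W = 228.6 kJ.
Reservoir entropy changes: ΔS_H = −Q_H/T_H = −428/1444.15 = -0.2964 kJ/K and ΔS_C = +Q_C/T_C = 228.6/304.82 = 0.7498 kJ/K.
ΔS_univ = −Q_H/T_H + Q_C/T_C = 0.453 kJ/K (> 0, since η = 0.466 < η_Carnot = 0.789).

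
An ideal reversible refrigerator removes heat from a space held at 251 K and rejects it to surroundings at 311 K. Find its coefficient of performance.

COP_R = T_C/(T_H − T_C) = 251.00/(311.00 − 251.00) = 4.18.

COP_R ≈ 4.18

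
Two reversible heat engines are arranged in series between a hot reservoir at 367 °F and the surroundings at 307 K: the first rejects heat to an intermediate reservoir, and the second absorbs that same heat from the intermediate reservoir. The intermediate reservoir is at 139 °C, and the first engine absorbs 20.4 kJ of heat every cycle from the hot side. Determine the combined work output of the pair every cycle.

W_total ≈ 6.763 kJ

T_H = 367 °F → (367 − 32) × 5/9 = 186.11 °C = 459.26 K.
Two reversible stages in series are equivalent to a single Carnot engine between T_H and T_C, so η_total = 1 − T_C/T_H = 1 − 307.00/459.26 = 0.3315.
W_total = η_total · Q_H = 0.3315 × 20.4 = 6.763 kJ.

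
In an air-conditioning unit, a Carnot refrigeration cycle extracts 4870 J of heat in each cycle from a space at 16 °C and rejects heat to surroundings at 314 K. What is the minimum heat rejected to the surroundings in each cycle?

Q_H ≈ 5289 J

T_C = 16 °C → 16 + 273.15 = 289.15 K.
For a reversible cycle Q_H/Q_C = T_H/T_C, so Q_H = Q_C·T_H/T_C = 4870 × 314.00/289.15 = 5289 J.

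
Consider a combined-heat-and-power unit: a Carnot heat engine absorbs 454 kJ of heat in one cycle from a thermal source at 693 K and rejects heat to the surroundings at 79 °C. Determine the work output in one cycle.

W ≈ 223 kJ

T_C = 79 °C → 79 + 273.15 = 352.15 K.
The Carnot efficiency is η = 1 − T_C/T_H = 1 − 352.15/693.00 = 0.4918.
W = η·Q_H = 0.4918 × 454 = 223 kJ.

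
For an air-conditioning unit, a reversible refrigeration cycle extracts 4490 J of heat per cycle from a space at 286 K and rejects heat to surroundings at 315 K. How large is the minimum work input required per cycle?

W_in ≈ 455 J

For a reversible refrigerator, COP_R = T_C/(T_H − T_C) = 286.00/29.00 = 9.8621.
W = Q_C/COP_R = 4490/9.8621 = 455 J.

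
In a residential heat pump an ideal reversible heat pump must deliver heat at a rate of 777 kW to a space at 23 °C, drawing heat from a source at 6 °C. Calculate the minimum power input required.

T_H = 23 °C → 23 + 273.15 = 296.15 K.
T_C = 6 °C → 6 + 273.15 = 279.15 K.
For a reversible heat pump, COP_HP = T_H/(T_H − T_C) = 296.15/17.00 = 17.4206.
W = Q_H/COP_HP = 777/17.4206 = 44.60 kW.

Ẇ_in ≈ 44.60 kW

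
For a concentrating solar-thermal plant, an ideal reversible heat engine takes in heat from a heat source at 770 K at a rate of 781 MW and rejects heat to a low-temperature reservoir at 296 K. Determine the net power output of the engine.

Ẇ ≈ 480.8 MW

Since the cycle is reversible, η = 1 − T_C/T_H = 1 − 296.00/770.00 = 0.6156.
W = η·Q_H = 0.6156 × 781 = 480.8 MW.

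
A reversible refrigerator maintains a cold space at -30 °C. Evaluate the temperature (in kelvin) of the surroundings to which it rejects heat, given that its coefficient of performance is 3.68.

T_H ≈ 309 K

T_C = -30 °C → -30 + 273.15 = 243.15 K.
COP_R = T_C/(T_H − T_C) ⇒ T_H = T_C·(1 + 1/COP_R) = 243.15 × (1 + 1/3.68) = 309 K.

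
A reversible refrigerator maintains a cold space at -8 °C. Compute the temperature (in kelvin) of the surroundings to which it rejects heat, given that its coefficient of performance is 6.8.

T_C = -8 °C → -8 + 273.15 = 265.15 K.
COP_R = T_C/(T_H − T_C) ⇒ T_H = T_C·(1 + 1/COP_R) = 265.15 × (1 + 1/6.8) = 304 K.

T_H ≈ 304 K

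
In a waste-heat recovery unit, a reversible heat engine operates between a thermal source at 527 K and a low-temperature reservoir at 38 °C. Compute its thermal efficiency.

η ≈ 0.410

T_C = 38 °C → 38 + 273.15 = 311.15 K.
η_rev = 1 − T_C/T_H = 1 − 311.15/527.00 = 0.410.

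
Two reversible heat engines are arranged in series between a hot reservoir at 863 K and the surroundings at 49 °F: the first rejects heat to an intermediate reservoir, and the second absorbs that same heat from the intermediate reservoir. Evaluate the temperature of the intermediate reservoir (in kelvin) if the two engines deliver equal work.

T_m ≈ 572.8 K

T_C = 49 °F → (49 − 32) × 5/9 = 9.44 °C = 282.59 K.
For reversible stages Q_m = Q_H·(T_m/T_H). Setting W₁ = Q_H(1 − T_m/T_H) equal to W₂ = Q_m(1 − T_C/T_m) = Q_H·(T_m − T_C)/T_H gives T_H − T_m = T_m − T_C, so T_m = (T_H + T_C)/2 = (863.00 + 282.59)/2 = 572.8 K.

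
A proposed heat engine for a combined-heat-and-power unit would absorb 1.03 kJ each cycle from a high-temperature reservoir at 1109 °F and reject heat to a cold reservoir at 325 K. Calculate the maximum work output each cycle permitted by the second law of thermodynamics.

T_H = 1109 °F → (1109 − 32) × 5/9 = 598.33 °C = 871.48 K.
The second-law ceiling is the Carnot efficiency, η_max = 1 − T_C/T_H = 1 − 325.00/871.48 = 0.6271.
W_max = η_max · Q_H = 0.6271 × 1.03 = 0.646 kJ.

W_max ≈ 0.646 kJ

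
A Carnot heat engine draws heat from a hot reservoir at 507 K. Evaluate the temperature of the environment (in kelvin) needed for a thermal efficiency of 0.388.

T_C ≈ 310 K

From η = 1 − T_C/T_H, T_C = T_H·(1 − η) = 507.00 × (1 − 0.388) = 310 K.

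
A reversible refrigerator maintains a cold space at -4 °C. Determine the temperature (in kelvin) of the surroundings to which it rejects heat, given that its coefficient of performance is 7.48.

T_C = -4 °C → -4 + 273.15 = 269.15 K.
COP_R = T_C/(T_H − T_C) ⇒ T_H = T_C·(1 + 1/COP_R) = 269.15 × (1 + 1/7.48) = 305.1 K.

T_H ≈ 305.1 K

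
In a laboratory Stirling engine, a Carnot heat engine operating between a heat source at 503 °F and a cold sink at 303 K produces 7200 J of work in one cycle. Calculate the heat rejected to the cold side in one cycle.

T_H = 503 °F → (503 − 32) × 5/9 = 261.67 °C = 534.82 K.
Carnot efficiency: η = 1 − T_C/T_H = 1 − 303.00/534.82 = 0.4335.
Since Q_C/Q_H = T_C/T_H and Q_H = W/η, Q_C = W·T_C/(T_H − T_C) = 7200 × 303.00/231.82 = 9410 J.

Q_C ≈ 9410 J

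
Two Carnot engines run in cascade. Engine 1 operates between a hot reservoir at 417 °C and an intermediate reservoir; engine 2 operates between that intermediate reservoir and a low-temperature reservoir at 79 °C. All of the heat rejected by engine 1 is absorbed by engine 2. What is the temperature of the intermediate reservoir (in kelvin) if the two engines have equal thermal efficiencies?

T_m ≈ 493 K

T_H = 417 °C → 417 + 273.15 = 690.15 K.
T_C = 79 °C → 79 + 273.15 = 352.15 K.
Equal efficiencies require 1 − T_m/T_H = 1 − T_C/T_m, i.e. T_m/T_H = T_C/T_m, so T_m = √(T_H·T_C) = √(690.15 × 352.15) = 493 K.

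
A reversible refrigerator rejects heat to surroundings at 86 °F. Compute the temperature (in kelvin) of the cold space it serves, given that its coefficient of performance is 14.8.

T_C ≈ 284.0 K

T_H = 86 °F → (86 − 32) × 5/9 = 30.00 °C = 303.15 K.
COP_R = T_C/(T_H − T_C) ⇒ T_C = T_H·COP_R/(1 + COP_R) = 303.15 × 14.8/(1 + 14.8) = 284.0 K.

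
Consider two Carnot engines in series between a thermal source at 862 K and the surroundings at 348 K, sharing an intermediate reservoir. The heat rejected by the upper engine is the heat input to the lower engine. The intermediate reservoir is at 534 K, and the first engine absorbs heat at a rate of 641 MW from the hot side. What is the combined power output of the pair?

Ẇ_total ≈ 382 MW

Two reversible stages in series are equivalent to a single Carnot engine between T_H and T_C, so η_total = 1 − T_C/T_H = 1 − 348.00/862.00 = 0.5963.
W_total = η_total · Q_H = 0.5963 × 641 = 382 MW.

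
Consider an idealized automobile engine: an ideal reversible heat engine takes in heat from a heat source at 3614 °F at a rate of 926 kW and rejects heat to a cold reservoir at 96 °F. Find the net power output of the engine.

T_H = 3614 °F → (3614 − 32) × 5/9 = 1990.00 °C = 2263.15 K.
T_C = 96 °F → (96 − 32) × 5/9 = 35.56 °C = 308.71 K.
Carnot efficiency: η = 1 − T_C/T_H = 1 − 308.71/2263.15 = 0.8636.
W = η·Q_H = 0.8636 × 926 = 799.7 kW.

Ẇ ≈ 799.7 kW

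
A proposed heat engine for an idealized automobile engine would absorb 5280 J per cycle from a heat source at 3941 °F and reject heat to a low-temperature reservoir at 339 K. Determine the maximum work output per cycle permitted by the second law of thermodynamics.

W_max ≈ 4548 J

T_H = 3941 °F → (3941 − 32) × 5/9 = 2171.67 °C = 2444.82 K.
No engine can exceed the Carnot limit: η_max = 1 − T_C/T_H = 1 − 339.00/2444.82 = 0.8613.
W_max = η_max · Q_H = 0.8613 × 5280 = 4548 J.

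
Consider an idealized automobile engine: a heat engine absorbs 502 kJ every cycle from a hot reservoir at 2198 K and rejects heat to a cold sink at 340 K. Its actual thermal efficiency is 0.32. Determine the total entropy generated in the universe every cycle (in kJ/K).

W = η·Q_H = 0.32 × 502 = 160.6 kJ, so Q_C = Q_H − W = 341.4 kJ.
Entropy balance on the reservoirs: −Q_H/T_H = -0.2284 kJ/K, +Q_C/T_C = 1.004 kJ/K.
ΔS_univ = −Q_H/T_H + Q_C/T_C = 0.776 kJ/K (> 0, since η = 0.32 < η_Carnot = 0.845).

ΔS_univ ≈ 0.776 kJ/K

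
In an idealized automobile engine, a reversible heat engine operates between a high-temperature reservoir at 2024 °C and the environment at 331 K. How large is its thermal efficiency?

T_H = 2024 °C → 2024 + 273.15 = 2297.15 K.
The Carnot efficiency is η = 1 − T_C/T_H = 1 − 331.00/2297.15 = 0.856.

η ≈ 0.856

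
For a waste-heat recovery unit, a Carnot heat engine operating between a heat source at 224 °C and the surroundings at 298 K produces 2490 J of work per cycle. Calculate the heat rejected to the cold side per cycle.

T_H = 224 °C → 224 + 273.15 = 497.15 K.
For a reversible engine, η = 1 − T_C/T_H = 1 − 298.00/497.15 = 0.4006.
Since Q_C/Q_H = T_C/T_H and Q_H = W/η, Q_C = W·T_C/(T_H − T_C) = 2490 × 298.00/199.15 = 3730 J.

Q_C ≈ 3730 J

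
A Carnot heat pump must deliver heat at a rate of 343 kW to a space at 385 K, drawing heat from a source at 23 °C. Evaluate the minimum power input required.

T_C = 23 °C → 23 + 273.15 = 296.15 K.
COP_HP = T_H/(T_H − T_C) = 385.00/88.85 = 4.3331.
W = Q_H/COP_HP = 343/4.3331 = 79.16 kW.

Ẇ_in ≈ 79.16 kW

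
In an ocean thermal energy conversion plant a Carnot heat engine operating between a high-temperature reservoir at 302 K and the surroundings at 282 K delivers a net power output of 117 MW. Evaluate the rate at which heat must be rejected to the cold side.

For a reversible engine, η = 1 − T_C/T_H = 1 − 282.00/302.00 = 0.0662.
Since Q_C/Q_H = T_C/T_H and Q_H = W/η, Q_C = W·T_C/(T_H − T_C) = 117 × 282.00/20.00 = 1650 MW.

Q̇_C ≈ 1650 MW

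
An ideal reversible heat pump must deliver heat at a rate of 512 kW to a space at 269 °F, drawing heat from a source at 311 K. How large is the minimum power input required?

T_H = 269 °F → (269 − 32) × 5/9 = 131.67 °C = 404.82 K.
Reversible heating COP: COP_HP = T_H/(T_H − T_C) = 404.82/93.82 = 4.3150.
W = Q_H/COP_HP = 512/4.3150 = 119 kW.

Ẇ_in ≈ 119 kW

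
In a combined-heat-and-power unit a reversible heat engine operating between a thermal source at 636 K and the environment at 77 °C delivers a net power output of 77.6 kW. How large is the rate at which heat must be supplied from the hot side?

T_C = 77 °C → 77 + 273.15 = 350.15 K.
Carnot efficiency: η = 1 − T_C/T_H = 1 − 350.15/636.00 = 0.4494.
Q_H = W/η = 77.6/0.4494 = 173 kW.

Q̇_H ≈ 173 kW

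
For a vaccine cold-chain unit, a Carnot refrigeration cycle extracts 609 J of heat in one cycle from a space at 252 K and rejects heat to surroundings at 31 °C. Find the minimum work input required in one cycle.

T_H = 31 °C → 31 + 273.15 = 304.15 K.
The reversible coefficient of performance is COP_R = T_C/(T_H − T_C) = 252.00/52.15 = 4.8322.
W = Q_C/COP_R = 609/4.8322 = 126 J.

W_in ≈ 126 J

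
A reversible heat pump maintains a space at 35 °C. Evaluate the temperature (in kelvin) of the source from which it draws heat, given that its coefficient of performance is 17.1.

T_C ≈ 290.1 K

T_H = 35 °C → 35 + 273.15 = 308.15 K.
COP_HP = T_H/(T_H − T_C) ⇒ T_C = T_H·(COP_HP − 1)/COP_HP = 308.15 × (17.1 − 1)/17.1 = 290.1 K.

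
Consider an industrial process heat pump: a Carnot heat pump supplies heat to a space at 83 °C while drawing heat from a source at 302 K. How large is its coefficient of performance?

T_H = 83 °C → 83 + 273.15 = 356.15 K.
The Carnot heat-pump COP is COP_HP = T_H/(T_H − T_C) = 356.15/(356.15 − 302.00) = 6.58.

COP_HP ≈ 6.58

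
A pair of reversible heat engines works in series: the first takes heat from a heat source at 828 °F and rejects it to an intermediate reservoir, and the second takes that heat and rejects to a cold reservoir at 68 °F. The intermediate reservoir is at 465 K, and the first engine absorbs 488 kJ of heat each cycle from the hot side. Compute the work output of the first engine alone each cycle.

T_H = 828 °F → (828 − 32) × 5/9 = 442.22 °C = 715.37 K.
T_C = 68 °F → (68 − 32) × 5/9 = 20.00 °C = 293.15 K.
First-stage efficiency η₁ = 1 − T_m/T_H = 1 − 465.00/715.37 = 0.3500.
W₁ = η₁·Q_H = 0.3500 × 488 = 171 kJ.

W₁ ≈ 171 kJ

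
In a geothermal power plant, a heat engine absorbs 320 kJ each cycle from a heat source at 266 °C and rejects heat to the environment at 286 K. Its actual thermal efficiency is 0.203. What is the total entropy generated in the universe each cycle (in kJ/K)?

T_H = 266 °C → 266 + 273.15 = 539.15 K.
W = η·Q_H = 0.203 × 320 = 64.96 kJ, so Q_C = Q_H − W = 255.0 kJ.
Entropy balance on the reservoirs: −Q_H/T_H = -0.5935 kJ/K, +Q_C/T_C = 0.8917 kJ/K.
ΔS_univ = −Q_H/T_H + Q_C/T_C = 0.298 kJ/K (> 0, since η = 0.203 < η_Carnot = 0.470).

ΔS_univ ≈ 0.298 kJ/K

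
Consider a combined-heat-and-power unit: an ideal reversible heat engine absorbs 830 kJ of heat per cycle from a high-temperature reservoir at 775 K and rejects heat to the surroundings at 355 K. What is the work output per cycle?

W ≈ 449.8 kJ

η_rev = 1 − T_C/T_H = 1 − 355.00/775.00 = 0.5419.
W = η·Q_H = 0.5419 × 830 = 449.8 kJ.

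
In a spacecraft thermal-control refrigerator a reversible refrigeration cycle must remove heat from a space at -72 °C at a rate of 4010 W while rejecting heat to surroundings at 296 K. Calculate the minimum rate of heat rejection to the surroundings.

T_C = -72 °C → -72 + 273.15 = 201.15 K.
For a reversible cycle Q_H/Q_C = T_H/T_C, so Q_H = Q_C·T_H/T_C = 4010 × 296.00/201.15 = 5901 W.

Q̇_H ≈ 5901 W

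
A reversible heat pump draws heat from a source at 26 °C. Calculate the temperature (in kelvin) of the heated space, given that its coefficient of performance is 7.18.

T_C = 26 °C → 26 + 273.15 = 299.15 K.
COP_HP = T_H/(T_H − T_C) ⇒ T_H = T_C·COP_HP/(COP_HP − 1) = 299.15 × 7.18/(7.18 − 1) = 348 K.

T_H ≈ 348 K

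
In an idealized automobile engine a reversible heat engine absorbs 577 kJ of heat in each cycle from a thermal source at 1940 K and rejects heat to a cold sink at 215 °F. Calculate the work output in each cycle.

T_C = 215 °F → (215 − 32) × 5/9 = 101.67 °C = 374.82 K.
Since the cycle is reversible, η = 1 − T_C/T_H = 1 − 374.82/1940.00 = 0.8068.
W = η·Q_H = 0.8068 × 577 = 466 kJ.

W ≈ 466 kJ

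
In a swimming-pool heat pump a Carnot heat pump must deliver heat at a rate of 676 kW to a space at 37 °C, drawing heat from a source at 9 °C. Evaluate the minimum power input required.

T_H = 37 °C → 37 + 273.15 = 310.15 K.
T_C = 9 °C → 9 + 273.15 = 282.15 K.
COP_HP = T_H/(T_H − T_C) = 310.15/28.00 = 11.0768.
W = Q_H/COP_HP = 676/11.0768 = 61.0 kW.

Ẇ_in ≈ 61.0 kW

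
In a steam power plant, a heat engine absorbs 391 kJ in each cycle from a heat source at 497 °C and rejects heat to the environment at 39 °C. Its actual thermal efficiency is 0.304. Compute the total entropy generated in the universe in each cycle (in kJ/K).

ΔS_univ ≈ 0.364 kJ/K

T_H = 497 °C → 497 + 273.15 = 770.15 K.
T_C = 39 °C → 39 + 273.15 = 312.15 K.
W = η·Q_H = 0.304 × 391 = 118.9 kJ, so Q_C = Q_H − W = 272.1 kJ.
Entropy balance on the reservoirs: −Q_H/T_H = -0.5077 kJ/K, +Q_C/T_C = 0.8718 kJ/K.
ΔS_univ = −Q_H/T_H + Q_C/T_C = 0.364 kJ/K (> 0, since η = 0.304 < η_Carnot = 0.595).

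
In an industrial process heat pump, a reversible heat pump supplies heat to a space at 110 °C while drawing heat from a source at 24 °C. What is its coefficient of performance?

COP_HP ≈ 4.46

T_H = 110 °C → 110 + 273.15 = 383.15 K.
T_C = 24 °C → 24 + 273.15 = 297.15 K.
COP_HP = T_H/(T_H − T_C) = 383.15/(383.15 − 297.15) = 4.46.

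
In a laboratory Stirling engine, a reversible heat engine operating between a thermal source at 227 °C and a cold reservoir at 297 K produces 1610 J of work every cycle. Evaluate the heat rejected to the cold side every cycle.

Q_C ≈ 2350 J

T_H = 227 °C → 227 + 273.15 = 500.15 K.
For a reversible engine, η = 1 − T_C/T_H = 1 − 297.00/500.15 = 0.4062.
Since Q_C/Q_H = T_C/T_H and Q_H = W/η, Q_C = W·T_C/(T_H − T_C) = 1610 × 297.00/203.15 = 2350 J.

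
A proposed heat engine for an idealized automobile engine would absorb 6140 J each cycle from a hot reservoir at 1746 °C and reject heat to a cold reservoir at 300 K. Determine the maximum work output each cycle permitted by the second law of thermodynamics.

T_H = 1746 °C → 1746 + 273.15 = 2019.15 K.
No engine can exceed the Carnot limit: η_max = 1 − T_C/T_H = 1 − 300.00/2019.15 = 0.8514.
W_max = η_max · Q_H = 0.8514 × 6140 = 5230 J.

W_max ≈ 5230 J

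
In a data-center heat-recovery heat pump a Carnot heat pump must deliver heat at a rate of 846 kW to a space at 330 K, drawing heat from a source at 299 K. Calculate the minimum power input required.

Ẇ_in ≈ 79.5 kW

For a reversible heat pump, COP_HP = T_H/(T_H − T_C) = 330.00/31.00 = 10.6452.
W = Q_H/COP_HP = 846/10.6452 = 79.5 kW.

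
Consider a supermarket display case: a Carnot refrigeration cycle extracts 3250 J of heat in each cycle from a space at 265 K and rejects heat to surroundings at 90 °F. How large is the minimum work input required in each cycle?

T_H = 90 °F → (90 − 32) × 5/9 = 32.22 °C = 305.37 K.
For a reversible refrigerator, COP_R = T_C/(T_H − T_C) = 265.00/40.37 = 6.5639.
W = Q_C/COP_R = 3250/6.5639 = 495 J.

W_in ≈ 495 J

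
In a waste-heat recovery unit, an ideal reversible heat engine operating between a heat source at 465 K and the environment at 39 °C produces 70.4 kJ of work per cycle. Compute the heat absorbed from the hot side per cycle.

Q_H ≈ 214 kJ

T_C = 39 °C → 39 + 273.15 = 312.15 K.
Carnot efficiency: η = 1 − T_C/T_H = 1 − 312.15/465.00 = 0.3287.
Q_H = W/η = 70.4/0.3287 = 214 kJ.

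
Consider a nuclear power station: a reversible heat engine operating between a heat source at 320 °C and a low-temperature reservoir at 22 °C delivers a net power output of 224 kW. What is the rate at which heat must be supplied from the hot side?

Q̇_H ≈ 445.9 kW

T_H = 320 °C → 320 + 273.15 = 593.15 K.
T_C = 22 °C → 22 + 273.15 = 295.15 K.
The Carnot efficiency is η = 1 − T_C/T_H = 1 − 295.15/593.15 = 0.5024.
Q_H = W/η = 224/0.5024 = 445.9 kW.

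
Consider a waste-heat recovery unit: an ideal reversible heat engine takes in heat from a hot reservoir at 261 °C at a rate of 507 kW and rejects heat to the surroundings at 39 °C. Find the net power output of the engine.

T_H = 261 °C → 261 + 273.15 = 534.15 K.
T_C = 39 °C → 39 + 273.15 = 312.15 K.
Carnot efficiency: η = 1 − T_C/T_H = 1 − 312.15/534.15 = 0.4156.
W = η·Q_H = 0.4156 × 507 = 211 kW.

Ẇ ≈ 211 kW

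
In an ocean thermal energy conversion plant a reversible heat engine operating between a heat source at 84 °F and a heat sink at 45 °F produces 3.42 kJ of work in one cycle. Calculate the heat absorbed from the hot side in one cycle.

T_H = 84 °F → (84 − 32) × 5/9 = 28.89 °C = 302.04 K.
T_C = 45 °F → (45 − 32) × 5/9 = 7.22 °C = 280.37 K.
For a reversible engine, η = 1 − T_C/T_H = 1 − 280.37/302.04 = 0.0717.
Q_H = W/η = 3.42/0.0717 = 47.7 kJ.

Q_H ≈ 47.7 kJ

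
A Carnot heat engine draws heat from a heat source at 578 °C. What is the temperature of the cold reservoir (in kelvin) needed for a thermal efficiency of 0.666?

T_H = 578 °C → 578 + 273.15 = 851.15 K.
From η = 1 − T_C/T_H, T_C = T_H·(1 − η) = 851.15 × (1 − 0.666) = 284 K.

T_C ≈ 284 K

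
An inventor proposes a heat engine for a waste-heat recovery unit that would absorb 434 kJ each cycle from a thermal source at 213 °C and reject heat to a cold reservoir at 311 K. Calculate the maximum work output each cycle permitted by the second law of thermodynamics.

W_max ≈ 156 kJ

T_H = 213 °C → 213 + 273.15 = 486.15 K.
By the Carnot theorem, η_max = 1 − T_C/T_H = 1 − 311.00/486.15 = 0.3603.
W_max = η_max · Q_H = 0.3603 × 434 = 156 kJ.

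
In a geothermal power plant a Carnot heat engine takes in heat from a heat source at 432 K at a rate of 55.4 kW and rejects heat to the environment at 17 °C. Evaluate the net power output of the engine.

Ẇ ≈ 18.2 kW

T_C = 17 °C → 17 + 273.15 = 290.15 K.
The Carnot efficiency is η = 1 − T_C/T_H = 1 − 290.15/432.00 = 0.3284.
W = η·Q_H = 0.3284 × 55.4 = 18.2 kW.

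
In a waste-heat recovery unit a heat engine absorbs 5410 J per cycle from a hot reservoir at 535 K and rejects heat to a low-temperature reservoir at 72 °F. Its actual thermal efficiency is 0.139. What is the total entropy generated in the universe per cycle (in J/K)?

ΔS_univ ≈ 5.658 J/K

T_C = 72 °F → (72 − 32) × 5/9 = 22.22 °C = 295.37 K.
W = η·Q_H = 0.139 × 5410 = 752.0 J, so Q_C = Q_H − W = 4658 J.
Entropy balance on the reservoirs: −Q_H/T_H = -10.11 J/K, +Q_C/T_C = 15.77 J/K.
ΔS_univ = −Q_H/T_H + Q_C/T_C = 5.658 J/K (> 0, since η = 0.139 < η_Carnot = 0.448).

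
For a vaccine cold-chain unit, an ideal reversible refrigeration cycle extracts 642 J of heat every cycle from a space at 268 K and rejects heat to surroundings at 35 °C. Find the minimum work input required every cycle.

W_in ≈ 96.2 J

T_H = 35 °C → 35 + 273.15 = 308.15 K.
Carnot COP: COP_R = T_C/(T_H − T_C) = 268.00/40.15 = 6.6750.
W = Q_C/COP_R = 642/6.6750 = 96.2 J.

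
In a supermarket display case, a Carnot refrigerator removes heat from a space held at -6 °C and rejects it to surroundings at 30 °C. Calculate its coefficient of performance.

T_H = 30 °C → 30 + 273.15 = 303.15 K.
T_C = -6 °C → -6 + 273.15 = 267.15 K.
Carnot COP: COP_R = T_C/(T_H − T_C) = 267.15/(303.15 − 267.15) = 7.42.

COP_R ≈ 7.42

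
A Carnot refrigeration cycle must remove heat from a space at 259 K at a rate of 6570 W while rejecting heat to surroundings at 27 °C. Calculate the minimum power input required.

Ẇ_in ≈ 1040 W

T_H = 27 °C → 27 + 273.15 = 300.15 K.
The reversible coefficient of performance is COP_R = T_C/(T_H − T_C) = 259.00/41.15 = 6.2940.
W = Q_C/COP_R = 6570/6.2940 = 1040 W.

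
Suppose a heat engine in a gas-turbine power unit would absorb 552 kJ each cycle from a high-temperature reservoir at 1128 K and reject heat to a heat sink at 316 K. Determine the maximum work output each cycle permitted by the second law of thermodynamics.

W_max ≈ 397 kJ

The second-law ceiling is the Carnot efficiency, η_max = 1 − T_C/T_H = 1 − 316.00/1128.00 = 0.7199.
W_max = η_max · Q_H = 0.7199 × 552 = 397 kJ.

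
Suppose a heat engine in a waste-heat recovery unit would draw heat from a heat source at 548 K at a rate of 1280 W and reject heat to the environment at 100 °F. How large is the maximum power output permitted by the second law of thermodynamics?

T_C = 100 °F → (100 − 32) × 5/9 = 37.78 °C = 310.93 K.
The upper bound on efficiency is η_max = 1 − T_C/T_H = 1 − 310.93/548.00 = 0.4326.
W_max = η_max · Q_H = 0.4326 × 1280 = 553.7 W.

Ẇ_max ≈ 553.7 W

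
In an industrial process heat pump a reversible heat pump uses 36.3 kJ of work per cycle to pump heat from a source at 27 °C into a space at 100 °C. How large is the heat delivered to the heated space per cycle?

T_H = 100 °C → 100 + 273.15 = 373.15 K.
T_C = 27 °C → 27 + 273.15 = 300.15 K.
Reversible heating COP: COP_HP = T_H/(T_H − T_C) = 373.15/73.00 = 5.1116.
Q_H = COP_HP · W = 5.1116 × 36.3 = 185.6 kJ.

Q_H ≈ 185.6 kJ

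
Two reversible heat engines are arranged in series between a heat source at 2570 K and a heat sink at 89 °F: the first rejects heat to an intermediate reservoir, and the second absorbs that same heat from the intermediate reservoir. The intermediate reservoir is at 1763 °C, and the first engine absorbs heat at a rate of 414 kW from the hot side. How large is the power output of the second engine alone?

Ẇ₂ ≈ 278.9 kW

T_C = 89 °F → (89 − 32) × 5/9 = 31.67 °C = 304.82 K.
T_m = 1763 °C → 1763 + 273.15 = 2036.15 K.
Heat entering the second stage: Q_m = Q_H·(T_m/T_H) = 414 × 2036.15/2570.00 = 328.0 kW.
Second-stage efficiency η₂ = 1 − T_C/T_m = 1 − 304.82/2036.15 = 0.8503, so W₂ = η₂·Q_m = 278.9 kW.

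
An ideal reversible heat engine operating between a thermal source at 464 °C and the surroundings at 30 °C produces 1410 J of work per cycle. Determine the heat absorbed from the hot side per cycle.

Q_H ≈ 2390 J

T_H = 464 °C → 464 + 273.15 = 737.15 K.
T_C = 30 °C → 30 + 273.15 = 303.15 K.
For a reversible engine, η = 1 − T_C/T_H = 1 − 303.15/737.15 = 0.5888.
Q_H = W/η = 1410/0.5888 = 2390 J.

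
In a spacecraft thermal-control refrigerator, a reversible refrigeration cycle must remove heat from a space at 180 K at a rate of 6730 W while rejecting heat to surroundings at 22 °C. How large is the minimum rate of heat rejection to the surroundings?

T_H = 22 °C → 22 + 273.15 = 295.15 K.
For a reversible cycle Q_H/Q_C = T_H/T_C, so Q_H = Q_C·T_H/T_C = 6730 × 295.15/180.00 = 11000 W.

Q̇_H ≈ 11000 W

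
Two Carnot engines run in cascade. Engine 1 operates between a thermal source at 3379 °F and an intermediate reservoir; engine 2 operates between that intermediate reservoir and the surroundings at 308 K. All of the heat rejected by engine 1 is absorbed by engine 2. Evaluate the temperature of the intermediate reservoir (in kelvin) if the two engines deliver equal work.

T_H = 3379 °F → (3379 − 32) × 5/9 = 1859.44 °C = 2132.59 K.
For reversible stages Q_m = Q_H·(T_m/T_H). Setting W₁ = Q_H(1 − T_m/T_H) equal to W₂ = Q_m(1 − T_C/T_m) = Q_H·(T_m − T_C)/T_H gives T_H − T_m = T_m − T_C, so T_m = (T_H + T_C)/2 = (2132.59 + 308.00)/2 = 1220 K.

T_m ≈ 1220 K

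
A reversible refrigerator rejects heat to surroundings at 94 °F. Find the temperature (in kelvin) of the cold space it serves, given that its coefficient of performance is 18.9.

T_H = 94 °F → (94 − 32) × 5/9 = 34.44 °C = 307.59 K.
COP_R = T_C/(T_H − T_C) ⇒ T_C = T_H·COP_R/(1 + COP_R) = 307.59 × 18.9/(1 + 18.9) = 292 K.

T_C ≈ 292 K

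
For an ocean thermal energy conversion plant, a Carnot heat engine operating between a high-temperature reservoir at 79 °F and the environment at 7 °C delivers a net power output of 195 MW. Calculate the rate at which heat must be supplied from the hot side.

T_H = 79 °F → (79 − 32) × 5/9 = 26.11 °C = 299.26 K.
T_C = 7 °C → 7 + 273.15 = 280.15 K.
Carnot efficiency: η = 1 − T_C/T_H = 1 − 280.15/299.26 = 0.0639.
Q_H = W/η = 195/0.0639 = 3050 MW.

Q̇_H ≈ 3050 MW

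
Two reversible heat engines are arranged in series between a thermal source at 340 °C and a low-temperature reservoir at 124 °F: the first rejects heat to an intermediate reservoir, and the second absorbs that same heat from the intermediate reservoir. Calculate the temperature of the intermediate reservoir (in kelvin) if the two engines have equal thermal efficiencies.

T_m ≈ 446 K

T_H = 340 °C → 340 + 273.15 = 613.15 K.
T_C = 124 °F → (124 − 32) × 5/9 = 51.11 °C = 324.26 K.
Equal efficiencies require 1 − T_m/T_H = 1 − T_C/T_m, i.e. T_m/T_H = T_C/T_m, so T_m = √(T_H·T_C) = √(613.15 × 324.26) = 446 K.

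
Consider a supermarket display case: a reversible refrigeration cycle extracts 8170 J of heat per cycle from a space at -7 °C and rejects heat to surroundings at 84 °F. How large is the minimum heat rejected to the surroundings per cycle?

T_H = 84 °F → (84 − 32) × 5/9 = 28.89 °C = 302.04 K.
T_C = -7 °C → -7 + 273.15 = 266.15 K.
For a reversible cycle Q_H/Q_C = T_H/T_C, so Q_H = Q_C·T_H/T_C = 8170 × 302.04/266.15 = 9272 J.

Q_H ≈ 9272 J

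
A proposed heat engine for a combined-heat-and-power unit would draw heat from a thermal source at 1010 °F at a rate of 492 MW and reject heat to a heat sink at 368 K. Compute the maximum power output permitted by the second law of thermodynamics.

Ẇ_max ≈ 270.2 MW

T_H = 1010 °F → (1010 − 32) × 5/9 = 543.33 °C = 816.48 K.
The second-law ceiling is the Carnot efficiency, η_max = 1 − T_C/T_H = 1 − 368.00/816.48 = 0.5493.
W_max = η_max · Q_H = 0.5493 × 492 = 270.2 MW.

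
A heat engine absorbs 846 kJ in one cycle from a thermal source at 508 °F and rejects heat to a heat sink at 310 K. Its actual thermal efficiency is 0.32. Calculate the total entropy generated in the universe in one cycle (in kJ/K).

T_H = 508 °F → (508 − 32) × 5/9 = 264.44 °C = 537.59 K.
W = η·Q_H = 0.32 × 846 = 270.7 kJ, so Q_C = Q_H − W = 575.3 kJ.
Entropy balance on the reservoirs: −Q_H/T_H = -1.574 kJ/K, +Q_C/T_C = 1.856 kJ/K.
ΔS_univ = −Q_H/T_H + Q_C/T_C = 0.2821 kJ/K (> 0, since η = 0.32 < η_Carnot = 0.423).

ΔS_univ ≈ 0.2821 kJ/K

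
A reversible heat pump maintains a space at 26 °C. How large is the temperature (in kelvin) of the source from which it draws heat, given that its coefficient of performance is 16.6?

T_H = 26 °C → 26 + 273.15 = 299.15 K.
COP_HP = T_H/(T_H − T_C) ⇒ T_C = T_H·(COP_HP − 1)/COP_HP = 299.15 × (16.6 − 1)/16.6 = 281 K.

T_C ≈ 281 K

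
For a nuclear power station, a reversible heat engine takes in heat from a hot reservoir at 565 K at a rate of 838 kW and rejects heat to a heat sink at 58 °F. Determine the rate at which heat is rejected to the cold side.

Q̇_C ≈ 427 kW

T_C = 58 °F → (58 − 32) × 5/9 = 14.44 °C = 287.59 K.
For a reversible engine, η = 1 − T_C/T_H = 1 − 287.59/565.00 = 0.4910.
For a reversible cycle Q_C/Q_H = T_C/T_H, so Q_C = 838 × 287.59/565.00 = 427 kW.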